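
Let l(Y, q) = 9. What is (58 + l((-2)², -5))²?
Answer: 4489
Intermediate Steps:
(58 + l((-2)², -5))² = (58 + 9)² = 67² = 4489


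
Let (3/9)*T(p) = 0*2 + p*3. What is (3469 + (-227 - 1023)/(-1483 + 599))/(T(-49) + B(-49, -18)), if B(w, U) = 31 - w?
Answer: -1533923/159562 ≈ -9.6133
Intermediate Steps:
T(p) = 9*p (T(p) = 3*(0*2 + p*3) = 3*(0 + 3*p) = 3*(3*p) = 9*p)
(3469 + (-227 - 1023)/(-1483 + 599))/(T(-49) + B(-49, -18)) = (3469 + (-227 - 1023)/(-1483 + 599))/(9*(-49) + (31 - 1*(-49))) = (3469 - 1250/(-884))/(-441 + (31 + 49)) = (3469 - 1250*(-1/884))/(-441 + 80) = (3469 + 625/442)/(-361) = (1533923/442)*(-1/361) = -1533923/159562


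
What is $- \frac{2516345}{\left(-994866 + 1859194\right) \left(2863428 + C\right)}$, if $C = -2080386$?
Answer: $- \frac{193565}{52061932752} \approx -3.718 \cdot 10^{-6}$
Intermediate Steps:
$- \frac{2516345}{\left(-994866 + 1859194\right) \left(2863428 + C\right)} = - \frac{2516345}{\left(-994866 + 1859194\right) \left(2863428 - 2080386\right)} = - \frac{2516345}{864328 \cdot 783042} = - \frac{2516345}{676805125776} = \left(-2516345\right) \frac{1}{676805125776} = - \frac{193565}{52061932752}$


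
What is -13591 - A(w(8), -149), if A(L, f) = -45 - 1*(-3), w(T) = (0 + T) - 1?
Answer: -13549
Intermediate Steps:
w(T) = -1 + T (w(T) = T - 1 = -1 + T)
A(L, f) = -42 (A(L, f) = -45 + 3 = -42)
-13591 - A(w(8), -149) = -13591 - 1*(-42) = -13591 + 42 = -13549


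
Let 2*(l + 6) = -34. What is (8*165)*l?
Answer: -30360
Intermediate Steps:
l = -23 (l = -6 + (1/2)*(-34) = -6 - 17 = -23)
(8*165)*l = (8*165)*(-23) = 1320*(-23) = -30360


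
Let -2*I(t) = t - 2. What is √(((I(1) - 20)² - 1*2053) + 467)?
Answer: I*√4823/2 ≈ 34.724*I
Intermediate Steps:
I(t) = 1 - t/2 (I(t) = -(t - 2)/2 = -(-2 + t)/2 = 1 - t/2)
√(((I(1) - 20)² - 1*2053) + 467) = √((((1 - ½*1) - 20)² - 1*2053) + 467) = √((((1 - ½) - 20)² - 2053) + 467) = √(((½ - 20)² - 2053) + 467) = √(((-39/2)² - 2053) + 467) = √((1521/4 - 2053) + 467) = √(-6691/4 + 467) = √(-4823/4) = I*√4823/2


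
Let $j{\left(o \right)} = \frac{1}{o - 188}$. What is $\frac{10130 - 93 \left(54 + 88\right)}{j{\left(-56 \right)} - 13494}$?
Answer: $\frac{750544}{3292537} \approx 0.22795$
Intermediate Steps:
$j{\left(o \right)} = \frac{1}{-188 + o}$
$\frac{10130 - 93 \left(54 + 88\right)}{j{\left(-56 \right)} - 13494} = \frac{10130 - 93 \left(54 + 88\right)}{\frac{1}{-188 - 56} - 13494} = \frac{10130 - 13206}{\frac{1}{-244} - 13494} = \frac{10130 - 13206}{- \frac{1}{244} - 13494} = - \frac{3076}{- \frac{3292537}{244}} = \left(-3076\right) \left(- \frac{244}{3292537}\right) = \frac{750544}{3292537}$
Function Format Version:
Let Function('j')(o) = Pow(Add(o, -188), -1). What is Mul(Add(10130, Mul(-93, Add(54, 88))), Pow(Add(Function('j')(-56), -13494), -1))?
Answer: Rational(750544, 3292537) ≈ 0.22795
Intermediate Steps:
Function('j')(o) = Pow(Add(-188, o), -1)
Mul(Add(10130, Mul(-93, Add(54, 88))), Pow(Add(Function('j')(-56), -13494), -1)) = Mul(Add(10130, Mul(-93, Add(54, 88))), Pow(Add(Pow(Add(-188, -56), -1), -13494), -1)) = Mul(Add(10130, Mul(-93, 142)), Pow(Add(Pow(-244, -1), -13494), -1)) = Mul(Add(10130, -13206), Pow(Add(Rational(-1, 244), -13494), -1)) = Mul(-3076, Pow(Rational(-3292537, 244), -1)) = Mul(-3076, Rational(-244, 3292537)) = Rational(750544, 3292537)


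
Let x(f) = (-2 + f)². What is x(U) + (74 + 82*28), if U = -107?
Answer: 14251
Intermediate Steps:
x(U) + (74 + 82*28) = (-2 - 107)² + (74 + 82*28) = (-109)² + (74 + 2296) = 11881 + 2370 = 14251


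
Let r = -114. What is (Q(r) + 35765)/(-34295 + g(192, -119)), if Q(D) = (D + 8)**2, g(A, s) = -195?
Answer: -47001/34490 ≈ -1.3627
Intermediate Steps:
Q(D) = (8 + D)**2
(Q(r) + 35765)/(-34295 + g(192, -119)) = ((8 - 114)**2 + 35765)/(-34295 - 195) = ((-106)**2 + 35765)/(-34490) = (11236 + 35765)*(-1/34490) = 47001*(-1/34490) = -47001/34490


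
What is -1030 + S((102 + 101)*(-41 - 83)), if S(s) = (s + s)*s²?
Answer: -31899447777926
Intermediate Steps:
S(s) = 2*s³ (S(s) = (2*s)*s² = 2*s³)
-1030 + S((102 + 101)*(-41 - 83)) = -1030 + 2*((102 + 101)*(-41 - 83))³ = -1030 + 2*(203*(-124))³ = -1030 + 2*(-25172)³ = -1030 + 2*(-15949723888448) = -1030 - 31899447776896 = -31899447777926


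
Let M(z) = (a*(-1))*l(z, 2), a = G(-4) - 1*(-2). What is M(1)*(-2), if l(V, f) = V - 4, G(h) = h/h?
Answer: -18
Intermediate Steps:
G(h) = 1
l(V, f) = -4 + V
a = 3 (a = 1 - 1*(-2) = 1 + 2 = 3)
M(z) = 12 - 3*z (M(z) = (3*(-1))*(-4 + z) = -3*(-4 + z) = 12 - 3*z)
M(1)*(-2) = (12 - 3*1)*(-2) = (12 - 3)*(-2) = 9*(-2) = -18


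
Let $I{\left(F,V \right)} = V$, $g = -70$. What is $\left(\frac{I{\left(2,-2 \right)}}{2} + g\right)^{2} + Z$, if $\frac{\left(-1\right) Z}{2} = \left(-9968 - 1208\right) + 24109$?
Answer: $-20825$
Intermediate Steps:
$Z = -25866$ ($Z = - 2 \left(\left(-9968 - 1208\right) + 24109\right) = - 2 \left(-11176 + 24109\right) = \left(-2\right) 12933 = -25866$)
$\left(\frac{I{\left(2,-2 \right)}}{2} + g\right)^{2} + Z = \left(- \frac{2}{2} - 70\right)^{2} - 25866 = \left(\left(-2\right) \frac{1}{2} - 70\right)^{2} - 25866 = \left(-1 - 70\right)^{2} - 25866 = \left(-71\right)^{2} - 25866 = 5041 - 25866 = -20825$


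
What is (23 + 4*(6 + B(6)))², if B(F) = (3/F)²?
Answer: 2304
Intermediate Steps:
B(F) = 9/F²
(23 + 4*(6 + B(6)))² = (23 + 4*(6 + 9/6²))² = (23 + 4*(6 + 9*(1/36)))² = (23 + 4*(6 + ¼))² = (23 + 4*(25/4))² = (23 + 25)² = 48² = 2304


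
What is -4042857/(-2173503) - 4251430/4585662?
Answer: 1549779976174/1661158352331 ≈ 0.93295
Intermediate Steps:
-4042857/(-2173503) - 4251430/4585662 = -4042857*(-1/2173503) - 4251430*1/4585662 = 1347619/724501 - 2125715/2292831 = 1549779976174/1661158352331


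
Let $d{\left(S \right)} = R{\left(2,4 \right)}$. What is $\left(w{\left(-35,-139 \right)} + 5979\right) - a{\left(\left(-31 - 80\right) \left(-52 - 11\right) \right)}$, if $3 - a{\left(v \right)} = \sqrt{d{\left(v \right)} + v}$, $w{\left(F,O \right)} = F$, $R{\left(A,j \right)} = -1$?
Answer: $5941 + 4 \sqrt{437} \approx 6024.6$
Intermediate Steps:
$d{\left(S \right)} = -1$
$a{\left(v \right)} = 3 - \sqrt{-1 + v}$
$\left(w{\left(-35,-139 \right)} + 5979\right) - a{\left(\left(-31 - 80\right) \left(-52 - 11\right) \right)} = \left(-35 + 5979\right) - \left(3 - \sqrt{-1 + \left(-31 - 80\right) \left(-52 - 11\right)}\right) = 5944 - \left(3 - \sqrt{-1 - -6993}\right) = 5944 - \left(3 - \sqrt{-1 + 6993}\right) = 5944 - \left(3 - \sqrt{6992}\right) = 5944 - \left(3 - 4 \sqrt{437}\right) = 5941 + 4 \sqrt{437}$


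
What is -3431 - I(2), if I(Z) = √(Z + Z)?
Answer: -3433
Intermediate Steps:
I(Z) = √2*√Z (I(Z) = √(2*Z) = √2*√Z)
-3431 - I(2) = -3431 - √2*√2 = -3431 - 1*2 = -3431 - 2 = -3433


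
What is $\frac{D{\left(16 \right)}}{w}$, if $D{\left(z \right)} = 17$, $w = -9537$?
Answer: $- \frac{1}{561} \approx -0.0017825$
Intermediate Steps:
$\frac{D{\left(16 \right)}}{w} = \frac{17}{-9537} = 17 \left(- \frac{1}{9537}\right) = - \frac{1}{561}$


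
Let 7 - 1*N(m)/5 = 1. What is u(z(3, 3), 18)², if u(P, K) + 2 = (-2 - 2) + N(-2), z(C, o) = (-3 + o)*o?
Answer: 576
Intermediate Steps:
N(m) = 30 (N(m) = 35 - 5*1 = 35 - 5 = 30)
z(C, o) = o*(-3 + o)
u(P, K) = 24 (u(P, K) = -2 + ((-2 - 2) + 30) = -2 + (-4 + 30) = -2 + 26 = 24)
u(z(3, 3), 18)² = 24² = 576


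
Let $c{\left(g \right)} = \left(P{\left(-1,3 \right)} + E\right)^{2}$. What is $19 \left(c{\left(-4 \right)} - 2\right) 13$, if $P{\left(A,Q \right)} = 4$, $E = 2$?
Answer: $8398$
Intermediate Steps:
$c{\left(g \right)} = 36$ ($c{\left(g \right)} = \left(4 + 2\right)^{2} = 6^{2} = 36$)
$19 \left(c{\left(-4 \right)} - 2\right) 13 = 19 \left(36 - 2\right) 13 = 19 \cdot 34 \cdot 13 = 646 \cdot 13 = 8398$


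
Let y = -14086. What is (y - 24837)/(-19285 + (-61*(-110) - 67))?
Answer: 38923/12642 ≈ 3.0789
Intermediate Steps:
(y - 24837)/(-19285 + (-61*(-110) - 67)) = (-14086 - 24837)/(-19285 + (-61*(-110) - 67)) = -38923/(-19285 + (6710 - 67)) = -38923/(-19285 + 6643) = -38923/(-12642) = -38923*(-1/12642) = 38923/12642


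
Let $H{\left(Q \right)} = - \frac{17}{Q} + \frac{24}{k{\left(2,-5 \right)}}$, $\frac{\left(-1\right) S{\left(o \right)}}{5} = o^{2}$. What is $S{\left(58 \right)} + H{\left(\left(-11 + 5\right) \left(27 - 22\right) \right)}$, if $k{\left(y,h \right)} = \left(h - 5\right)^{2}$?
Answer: $- \frac{2522879}{150} \approx -16819.0$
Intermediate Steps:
$k{\left(y,h \right)} = \left(-5 + h\right)^{2}$
$S{\left(o \right)} = - 5 o^{2}$
$H{\left(Q \right)} = \frac{6}{25} - \frac{17}{Q}$ ($H{\left(Q \right)} = - \frac{17}{Q} + \frac{24}{\left(-5 - 5\right)^{2}} = - \frac{17}{Q} + \frac{24}{\left(-10\right)^{2}} = - \frac{17}{Q} + \frac{24}{100} = - \frac{17}{Q} + 24 \cdot \frac{1}{100} = - \frac{17}{Q} + \frac{6}{25} = \frac{6}{25} - \frac{17}{Q}$)
$S{\left(58 \right)} + H{\left(\left(-11 + 5\right) \left(27 - 22\right) \right)} = - 5 \cdot 58^{2} - \left(- \frac{6}{25} + \frac{17}{\left(-11 + 5\right) \left(27 - 22\right)}\right) = \left(-5\right) 3364 - \left(- \frac{6}{25} + \frac{17}{\left(-6\right) 5}\right) = -16820 - \left(- \frac{6}{25} + \frac{17}{-30}\right) = -16820 + \left(\frac{6}{25} - - \frac{17}{30}\right) = -16820 + \left(\frac{6}{25} + \frac{17}{30}\right) = -16820 + \frac{121}{150} = - \frac{2522879}{150}$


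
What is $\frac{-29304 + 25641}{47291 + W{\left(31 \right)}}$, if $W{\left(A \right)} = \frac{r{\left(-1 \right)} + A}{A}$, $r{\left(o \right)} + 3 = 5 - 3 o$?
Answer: $- \frac{113553}{1466057} \approx -0.077455$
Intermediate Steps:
$r{\left(o \right)} = 2 - 3 o$ ($r{\left(o \right)} = -3 - \left(-5 + 3 o\right) = 2 - 3 o$)
$W{\left(A \right)} = \frac{5 + A}{A}$ ($W{\left(A \right)} = \frac{\left(2 - -3\right) + A}{A} = \frac{\left(2 + 3\right) + A}{A} = \frac{5 + A}{A}$)
$\frac{-29304 + 25641}{47291 + W{\left(31 \right)}} = \frac{-29304 + 25641}{47291 + \frac{5 + 31}{31}} = - \frac{3663}{47291 + \frac{1}{31} \cdot 36} = - \frac{3663}{47291 + \frac{36}{31}} = - \frac{3663}{\frac{1466057}{31}} = \left(-3663\right) \frac{31}{1466057} = - \frac{113553}{1466057}$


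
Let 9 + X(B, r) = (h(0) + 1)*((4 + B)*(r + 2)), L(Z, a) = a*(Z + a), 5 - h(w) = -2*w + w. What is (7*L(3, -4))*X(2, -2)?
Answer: -252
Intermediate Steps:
h(w) = 5 + w (h(w) = 5 - (-2*w + w) = 5 - (-1)*w = 5 + w)
X(B, r) = -9 + 6*(2 + r)*(4 + B) (X(B, r) = -9 + ((5 + 0) + 1)*((4 + B)*(r + 2)) = -9 + (5 + 1)*((4 + B)*(2 + r)) = -9 + 6*((2 + r)*(4 + B)) = -9 + 6*(2 + r)*(4 + B))
(7*L(3, -4))*X(2, -2) = (7*(-4*(3 - 4)))*(39 + 12*2 + 24*(-2) + 6*2*(-2)) = (7*(-4*(-1)))*(39 + 24 - 48 - 24) = (7*4)*(-9) = 28*(-9) = -252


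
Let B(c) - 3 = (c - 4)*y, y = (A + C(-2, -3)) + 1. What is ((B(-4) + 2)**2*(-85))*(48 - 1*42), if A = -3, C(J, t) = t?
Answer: -1032750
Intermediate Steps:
y = -5 (y = (-3 - 3) + 1 = -6 + 1 = -5)
B(c) = 23 - 5*c (B(c) = 3 + (c - 4)*(-5) = 3 + (-4 + c)*(-5) = 3 + (20 - 5*c) = 23 - 5*c)
((B(-4) + 2)**2*(-85))*(48 - 1*42) = (((23 - 5*(-4)) + 2)**2*(-85))*(48 - 1*42) = (((23 + 20) + 2)**2*(-85))*(48 - 42) = ((43 + 2)**2*(-85))*6 = (45**2*(-85))*6 = (2025*(-85))*6 = -172125*6 = -1032750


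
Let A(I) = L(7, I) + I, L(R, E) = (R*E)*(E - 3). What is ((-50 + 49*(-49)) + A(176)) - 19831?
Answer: 191030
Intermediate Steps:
L(R, E) = E*R*(-3 + E) (L(R, E) = (E*R)*(-3 + E) = E*R*(-3 + E))
A(I) = I + 7*I*(-3 + I) (A(I) = I*7*(-3 + I) + I = 7*I*(-3 + I) + I = I + 7*I*(-3 + I))
((-50 + 49*(-49)) + A(176)) - 19831 = ((-50 + 49*(-49)) + 176*(-20 + 7*176)) - 19831 = ((-50 - 2401) + 176*(-20 + 1232)) - 19831 = (-2451 + 176*1212) - 19831 = (-2451 + 213312) - 19831 = 210861 - 19831 = 191030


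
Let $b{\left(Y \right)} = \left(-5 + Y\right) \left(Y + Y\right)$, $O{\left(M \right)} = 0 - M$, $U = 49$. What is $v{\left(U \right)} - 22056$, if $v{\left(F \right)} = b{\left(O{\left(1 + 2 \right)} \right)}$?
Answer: $-22008$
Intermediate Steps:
$O{\left(M \right)} = - M$
$b{\left(Y \right)} = 2 Y \left(-5 + Y\right)$ ($b{\left(Y \right)} = \left(-5 + Y\right) 2 Y = 2 Y \left(-5 + Y\right)$)
$v{\left(F \right)} = 48$ ($v{\left(F \right)} = 2 \left(- (1 + 2)\right) \left(-5 - \left(1 + 2\right)\right) = 2 \left(\left(-1\right) 3\right) \left(-5 - 3\right) = 2 \left(-3\right) \left(-5 - 3\right) = 2 \left(-3\right) \left(-8\right) = 48$)
$v{\left(U \right)} - 22056 = 48 - 22056 = -22008$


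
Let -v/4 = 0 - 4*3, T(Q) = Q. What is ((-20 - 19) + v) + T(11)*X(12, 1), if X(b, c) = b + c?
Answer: 152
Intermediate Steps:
v = 48 (v = -4*(0 - 4*3) = -4*(0 - 12) = -4*(-12) = 48)
((-20 - 19) + v) + T(11)*X(12, 1) = ((-20 - 19) + 48) + 11*(12 + 1) = (-39 + 48) + 11*13 = 9 + 143 = 152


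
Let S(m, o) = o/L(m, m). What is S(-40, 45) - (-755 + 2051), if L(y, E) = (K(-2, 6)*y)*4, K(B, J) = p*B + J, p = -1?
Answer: -331785/256 ≈ -1296.0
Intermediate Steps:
K(B, J) = J - B (K(B, J) = -B + J = J - B)
L(y, E) = 32*y (L(y, E) = ((6 - 1*(-2))*y)*4 = ((6 + 2)*y)*4 = (8*y)*4 = 32*y)
S(m, o) = o/(32*m) (S(m, o) = o/((32*m)) = o*(1/(32*m)) = o/(32*m))
S(-40, 45) - (-755 + 2051) = (1/32)*45/(-40) - (-755 + 2051) = (1/32)*45*(-1/40) - 1*1296 = -9/256 - 1296 = -331785/256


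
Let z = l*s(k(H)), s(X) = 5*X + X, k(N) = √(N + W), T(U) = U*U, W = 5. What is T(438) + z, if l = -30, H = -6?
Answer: 191844 - 180*I ≈ 1.9184e+5 - 180.0*I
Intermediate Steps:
T(U) = U²
k(N) = √(5 + N) (k(N) = √(N + 5) = √(5 + N))
s(X) = 6*X
z = -180*I (z = -180*√(5 - 6) = -180*√(-1) = -180*I ≈ -180.0*I)
T(438) + z = 438² - 180*I = 191844 - 180*I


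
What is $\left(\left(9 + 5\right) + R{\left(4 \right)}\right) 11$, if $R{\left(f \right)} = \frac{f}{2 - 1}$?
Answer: $198$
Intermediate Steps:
$R{\left(f \right)} = f$ ($R{\left(f \right)} = \frac{f}{2 - 1} = \frac{f}{1} = f 1 = f$)
$\left(\left(9 + 5\right) + R{\left(4 \right)}\right) 11 = \left(\left(9 + 5\right) + 4\right) 11 = \left(14 + 4\right) 11 = 18 \cdot 11 = 198$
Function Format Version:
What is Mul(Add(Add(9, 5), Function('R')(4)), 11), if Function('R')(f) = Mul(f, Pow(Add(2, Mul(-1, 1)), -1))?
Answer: 198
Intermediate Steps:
Function('R')(f) = f (Function('R')(f) = Mul(f, Pow(Add(2, -1), -1)) = Mul(f, Pow(1, -1)) = Mul(f, 1) = f)
Mul(Add(Add(9, 5), Function('R')(4)), 11) = Mul(Add(Add(9, 5), 4), 11) = Mul(Add(14, 4), 11) = Mul(18, 11) = 198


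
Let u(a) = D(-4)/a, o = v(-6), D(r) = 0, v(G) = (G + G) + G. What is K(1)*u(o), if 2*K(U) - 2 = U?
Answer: 0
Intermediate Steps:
v(G) = 3*G (v(G) = 2*G + G = 3*G)
K(U) = 1 + U/2
o = -18 (o = 3*(-6) = -18)
u(a) = 0 (u(a) = 0/a = 0)
K(1)*u(o) = (1 + (1/2)*1)*0 = (1 + 1/2)*0 = (3/2)*0 = 0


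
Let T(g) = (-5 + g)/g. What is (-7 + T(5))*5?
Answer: -35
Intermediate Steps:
T(g) = (-5 + g)/g
(-7 + T(5))*5 = (-7 + (-5 + 5)/5)*5 = (-7 + (⅕)*0)*5 = (-7 + 0)*5 = -7*5 = -35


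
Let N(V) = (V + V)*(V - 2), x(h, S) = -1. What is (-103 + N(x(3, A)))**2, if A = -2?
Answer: 9409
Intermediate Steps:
N(V) = 2*V*(-2 + V) (N(V) = (2*V)*(-2 + V) = 2*V*(-2 + V))
(-103 + N(x(3, A)))**2 = (-103 + 2*(-1)*(-2 - 1))**2 = (-103 + 2*(-1)*(-3))**2 = (-103 + 6)**2 = (-97)**2 = 9409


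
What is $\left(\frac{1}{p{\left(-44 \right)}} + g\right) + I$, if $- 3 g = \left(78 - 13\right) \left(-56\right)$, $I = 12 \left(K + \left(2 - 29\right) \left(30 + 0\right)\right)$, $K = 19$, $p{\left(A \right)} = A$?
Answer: $- \frac{1092787}{132} \approx -8278.7$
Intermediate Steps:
$I = -9492$ ($I = 12 \left(19 + \left(2 - 29\right) \left(30 + 0\right)\right) = 12 \left(19 - 810\right) = 12 \left(-791\right) = -9492$)
$g = \frac{3640}{3}$ ($g = - \frac{\left(78 - 13\right) \left(-56\right)}{3} = - \frac{65 \left(-56\right)}{3} = \left(- \frac{1}{3}\right) \left(-3640\right) = \frac{3640}{3} \approx 1213.3$)
$\left(\frac{1}{p{\left(-44 \right)}} + g\right) + I = \left(\frac{1}{-44} + \frac{3640}{3}\right) - 9492 = \left(- \frac{1}{44} + \frac{3640}{3}\right) - 9492 = \frac{160157}{132} - 9492 = - \frac{1092787}{132}$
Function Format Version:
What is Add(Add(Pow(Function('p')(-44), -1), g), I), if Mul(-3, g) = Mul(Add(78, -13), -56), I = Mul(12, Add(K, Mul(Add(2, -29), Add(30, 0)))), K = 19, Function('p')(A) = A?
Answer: Rational(-1092787, 132) ≈ -8278.7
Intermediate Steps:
I = -9492 (I = Mul(12, Add(19, Mul(Add(2, -29), Add(30, 0)))) = Mul(12, Add(19, Mul(-27, 30))) = Mul(12, Add(19, -810)) = Mul(12, -791) = -9492)
g = Rational(3640, 3) (g = Mul(Rational(-1, 3), Mul(Add(78, -13), -56)) = Mul(Rational(-1, 3), Mul(65, -56)) = Mul(Rational(-1, 3), -3640) = Rational(3640, 3) ≈ 1213.3)
Add(Add(Pow(Function('p')(-44), -1), g), I) = Add(Add(Pow(-44, -1), Rational(3640, 3)), -9492) = Add(Add(Rational(-1, 44), Rational(3640, 3)), -9492) = Add(Rational(160157, 132), -9492) = Rational(-1092787, 132)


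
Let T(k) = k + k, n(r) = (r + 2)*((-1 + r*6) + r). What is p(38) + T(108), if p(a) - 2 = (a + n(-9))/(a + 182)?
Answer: 24223/110 ≈ 220.21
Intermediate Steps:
n(r) = (-1 + 7*r)*(2 + r) (n(r) = (2 + r)*((-1 + 6*r) + r) = (2 + r)*(-1 + 7*r) = (-1 + 7*r)*(2 + r))
T(k) = 2*k
p(a) = 2 + (448 + a)/(182 + a) (p(a) = 2 + (a + (-2 + 7*(-9)**2 + 13*(-9)))/(a + 182) = 2 + (a + (-2 + 7*81 - 117))/(182 + a) = 2 + (a + (-2 + 567 - 117))/(182 + a) = 2 + (a + 448)/(182 + a) = 2 + (448 + a)/(182 + a))
p(38) + T(108) = (812 + 3*38)/(182 + 38) + 2*108 = (812 + 114)/220 + 216 = (1/220)*926 + 216 = 463/110 + 216 = 24223/110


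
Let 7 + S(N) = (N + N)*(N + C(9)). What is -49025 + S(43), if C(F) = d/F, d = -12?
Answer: -136346/3 ≈ -45449.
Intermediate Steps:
C(F) = -12/F
S(N) = -7 + 2*N*(-4/3 + N) (S(N) = -7 + (N + N)*(N - 12/9) = -7 + (2*N)*(N - 12*⅑) = -7 + (2*N)*(N - 4/3) = -7 + (2*N)*(-4/3 + N) = -7 + 2*N*(-4/3 + N))
-49025 + S(43) = -49025 + (-7 + 2*43² - 8/3*43) = -49025 + (-7 + 2*1849 - 344/3) = -49025 + (-7 + 3698 - 344/3) = -49025 + 10729/3 = -136346/3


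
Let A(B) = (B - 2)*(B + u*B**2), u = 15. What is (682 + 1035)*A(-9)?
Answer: -22777722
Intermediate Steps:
A(B) = (-2 + B)*(B + 15*B**2) (A(B) = (B - 2)*(B + 15*B**2) = (-2 + B)*(B + 15*B**2))
(682 + 1035)*A(-9) = (682 + 1035)*(-9*(-2 - 29*(-9) + 15*(-9)**2)) = 1717*(-9*(-2 + 261 + 15*81)) = 1717*(-9*(-2 + 261 + 1215)) = 1717*(-9*1474) = 1717*(-13266) = -22777722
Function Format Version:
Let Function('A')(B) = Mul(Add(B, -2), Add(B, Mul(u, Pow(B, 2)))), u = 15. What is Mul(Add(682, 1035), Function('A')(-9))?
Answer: -22777722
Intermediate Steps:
Function('A')(B) = Mul(Add(-2, B), Add(B, Mul(15, Pow(B, 2)))) (Function('A')(B) = Mul(Add(B, -2), Add(B, Mul(15, Pow(B, 2)))) = Mul(Add(-2, B), Add(B, Mul(15, Pow(B, 2)))))
Mul(Add(682, 1035), Function('A')(-9)) = Mul(Add(682, 1035), Mul(-9, Add(-2, Mul(-29, -9), Mul(15, Pow(-9, 2))))) = Mul(1717, Mul(-9, Add(-2, 261, Mul(15, 81)))) = Mul(1717, Mul(-9, Add(-2, 261, 1215))) = Mul(1717, Mul(-9, 1474)) = Mul(1717, -13266) = -22777722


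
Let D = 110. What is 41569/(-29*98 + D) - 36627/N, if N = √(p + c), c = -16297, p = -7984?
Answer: -41569/2732 + 36627*I*√24281/24281 ≈ -15.216 + 235.05*I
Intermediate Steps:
N = I*√24281 (N = √(-7984 - 16297) = √(-24281) = I*√24281 ≈ 155.82*I)
41569/(-29*98 + D) - 36627/N = 41569/(-29*98 + 110) - 36627*(-I*√24281/24281) = 41569/(-2842 + 110) - (-36627)*I*√24281/24281 = 41569/(-2732) + 36627*I*√24281/24281 = 41569*(-1/2732) + 36627*I*√24281/24281 = -41569/2732 + 36627*I*√24281/24281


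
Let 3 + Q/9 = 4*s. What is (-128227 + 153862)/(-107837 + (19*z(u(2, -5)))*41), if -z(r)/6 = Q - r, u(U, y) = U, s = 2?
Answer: -25635/308819 ≈ -0.083010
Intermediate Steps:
Q = 45 (Q = -27 + 9*(4*2) = -27 + 9*8 = -27 + 72 = 45)
z(r) = -270 + 6*r (z(r) = -6*(45 - r) = -270 + 6*r)
(-128227 + 153862)/(-107837 + (19*z(u(2, -5)))*41) = (-128227 + 153862)/(-107837 + (19*(-270 + 6*2))*41) = 25635/(-107837 + (19*(-270 + 12))*41) = 25635/(-107837 + (19*(-258))*41) = 25635/(-107837 - 4902*41) = 25635/(-107837 - 200982) = 25635/(-308819) = 25635*(-1/308819) = -25635/308819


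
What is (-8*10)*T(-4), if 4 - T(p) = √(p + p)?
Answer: -320 + 160*I*√2 ≈ -320.0 + 226.27*I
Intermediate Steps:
T(p) = 4 - √2*√p (T(p) = 4 - √(p + p) = 4 - √(2*p) = 4 - √2*√p)
(-8*10)*T(-4) = (-8*10)*(4 - √2*√(-4)) = -80*(4 - √2*2*I) = -80*(4 - 2*I*√2) = -320 + 160*I*√2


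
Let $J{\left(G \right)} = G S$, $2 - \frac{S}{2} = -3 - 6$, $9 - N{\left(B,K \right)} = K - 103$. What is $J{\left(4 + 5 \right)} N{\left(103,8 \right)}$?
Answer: $20592$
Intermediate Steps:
$N{\left(B,K \right)} = 112 - K$ ($N{\left(B,K \right)} = 9 - \left(K - 103\right) = 9 - \left(-103 + K\right) = 112 - K$)
$S = 22$ ($S = 4 - 2 \left(-3 - 6\right) = 4 - -18 = 4 + 18 = 22$)
$J{\left(G \right)} = 22 G$ ($J{\left(G \right)} = G 22 = 22 G$)
$J{\left(4 + 5 \right)} N{\left(103,8 \right)} = 22 \left(4 + 5\right) \left(112 - 8\right) = 22 \cdot 9 \left(112 - 8\right) = 198 \cdot 104 = 20592$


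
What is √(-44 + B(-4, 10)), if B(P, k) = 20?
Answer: 2*I*√6 ≈ 4.899*I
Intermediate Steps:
√(-44 + B(-4, 10)) = √(-44 + 20) = √(-24) = 2*I*√6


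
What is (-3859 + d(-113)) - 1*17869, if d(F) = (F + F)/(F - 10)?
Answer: -2672318/123 ≈ -21726.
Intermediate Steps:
d(F) = 2*F/(-10 + F) (d(F) = (2*F)/(-10 + F) = 2*F/(-10 + F))
(-3859 + d(-113)) - 1*17869 = (-3859 + 2*(-113)/(-10 - 113)) - 1*17869 = (-3859 + 2*(-113)/(-123)) - 17869 = (-3859 + 2*(-113)*(-1/123)) - 17869 = (-3859 + 226/123) - 17869 = -474431/123 - 17869 = -2672318/123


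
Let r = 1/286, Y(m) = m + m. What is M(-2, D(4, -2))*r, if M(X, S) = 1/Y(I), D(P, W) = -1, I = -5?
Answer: -1/2860 ≈ -0.00034965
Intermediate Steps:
Y(m) = 2*m
M(X, S) = -1/10 (M(X, S) = 1/(2*(-5)) = 1/(-10) = -1/10)
r = 1/286 ≈ 0.0034965
M(-2, D(4, -2))*r = -1/10*1/286 = -1/2860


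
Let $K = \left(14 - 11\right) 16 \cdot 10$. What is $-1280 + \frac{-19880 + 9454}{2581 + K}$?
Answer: $- \frac{3928506}{3061} \approx -1283.4$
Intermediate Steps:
$K = 480$ ($K = \left(14 - 11\right) 16 \cdot 10 = 3 \cdot 16 \cdot 10 = 48 \cdot 10 = 480$)
$-1280 + \frac{-19880 + 9454}{2581 + K} = -1280 + \frac{-19880 + 9454}{2581 + 480} = -1280 - \frac{10426}{3061} = - \frac{3928506}{3061}$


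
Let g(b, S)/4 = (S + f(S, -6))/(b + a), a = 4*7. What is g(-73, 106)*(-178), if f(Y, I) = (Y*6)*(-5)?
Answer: -2188688/45 ≈ -48638.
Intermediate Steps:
f(Y, I) = -30*Y (f(Y, I) = (6*Y)*(-5) = -30*Y)
a = 28
g(b, S) = -116*S/(28 + b) (g(b, S) = 4*((S - 30*S)/(b + 28)) = 4*((-29*S)/(28 + b)) = 4*(-29*S/(28 + b)) = -116*S/(28 + b))
g(-73, 106)*(-178) = -116*106/(28 - 73)*(-178) = -116*106/(-45)*(-178) = -116*106*(-1/45)*(-178) = (12296/45)*(-178) = -2188688/45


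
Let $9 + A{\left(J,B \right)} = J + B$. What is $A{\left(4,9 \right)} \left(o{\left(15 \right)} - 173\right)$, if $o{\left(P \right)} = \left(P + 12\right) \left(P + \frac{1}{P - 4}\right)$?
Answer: $\frac{10316}{11} \approx 937.82$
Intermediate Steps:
$A{\left(J,B \right)} = -9 + B + J$ ($A{\left(J,B \right)} = -9 + \left(J + B\right) = -9 + \left(B + J\right) = -9 + B + J$)
$o{\left(P \right)} = \left(12 + P\right) \left(P + \frac{1}{-4 + P}\right)$
$A{\left(4,9 \right)} \left(o{\left(15 \right)} - 173\right) = \left(-9 + 9 + 4\right) \left(\frac{12 + 15^{3} - 705 + 8 \cdot 15^{2}}{-4 + 15} - 173\right) = 4 \left(\frac{12 + 3375 - 705 + 8 \cdot 225}{11} - 173\right) = 4 \left(\frac{12 + 3375 - 705 + 1800}{11} - 173\right) = 4 \left(\frac{1}{11} \cdot 4482 - 173\right) = 4 \left(\frac{4482}{11} - 173\right) = 4 \cdot \frac{2579}{11} = \frac{10316}{11}$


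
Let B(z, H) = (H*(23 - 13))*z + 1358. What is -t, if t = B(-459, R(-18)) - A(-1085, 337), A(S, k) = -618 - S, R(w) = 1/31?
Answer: -23031/31 ≈ -742.94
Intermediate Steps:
R(w) = 1/31
B(z, H) = 1358 + 10*H*z (B(z, H) = (H*10)*z + 1358 = (10*H)*z + 1358 = 10*H*z + 1358 = 1358 + 10*H*z)
t = 23031/31 (t = (1358 + 10*(1/31)*(-459)) - (-618 - 1*(-1085)) = (1358 - 4590/31) - (-618 + 1085) = 37508/31 - 1*467 = 37508/31 - 467 = 23031/31 ≈ 742.94)
-t = -1*23031/31 = -23031/31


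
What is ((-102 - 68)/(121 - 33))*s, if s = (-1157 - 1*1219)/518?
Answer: 2295/259 ≈ 8.8610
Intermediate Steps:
s = -1188/259 (s = (-1157 - 1219)*(1/518) = -2376*1/518 = -1188/259 ≈ -4.5869)
((-102 - 68)/(121 - 33))*s = ((-102 - 68)/(121 - 33))*(-1188/259) = -170/88*(-1188/259) = -170*1/88*(-1188/259) = -85/44*(-1188/259) = 2295/259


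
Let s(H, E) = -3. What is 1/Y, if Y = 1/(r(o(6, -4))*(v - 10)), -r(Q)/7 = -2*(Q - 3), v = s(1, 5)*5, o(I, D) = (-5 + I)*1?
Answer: 700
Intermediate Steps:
o(I, D) = -5 + I
v = -15 (v = -3*5 = -15)
r(Q) = -42 + 14*Q (r(Q) = -(-14)*(Q - 3) = -(-14)*(-3 + Q) = -7*(6 - 2*Q) = -42 + 14*Q)
Y = 1/700 (Y = 1/((-42 + 14*(-5 + 6))*(-15 - 10)) = 1/((-42 + 14*1)*(-25)) = 1/((-42 + 14)*(-25)) = 1/(-28*(-25)) = 1/700 ≈ 0.0014286)
1/Y = 1/(1/700) = 700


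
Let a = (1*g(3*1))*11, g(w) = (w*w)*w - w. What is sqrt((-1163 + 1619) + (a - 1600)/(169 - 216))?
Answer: 4*sqrt(66881)/47 ≈ 22.010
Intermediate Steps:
g(w) = w**3 - w (g(w) = w**2*w - w = w**3 - w)
a = 264 (a = (1*((3*1)**3 - 3))*11 = (1*(3**3 - 1*3))*11 = (1*(27 - 3))*11 = (1*24)*11 = 24*11 = 264)
sqrt((-1163 + 1619) + (a - 1600)/(169 - 216)) = sqrt((-1163 + 1619) + (264 - 1600)/(169 - 216)) = sqrt(456 - 1336/(-47)) = sqrt(456 - 1336*(-1/47)) = sqrt(456 + 1336/47) = sqrt(22768/47) = 4*sqrt(66881)/47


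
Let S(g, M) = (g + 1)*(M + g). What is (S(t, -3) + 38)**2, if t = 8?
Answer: 6889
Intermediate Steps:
S(g, M) = (1 + g)*(M + g)
(S(t, -3) + 38)**2 = ((-3 + 8 + 8**2 - 3*8) + 38)**2 = ((-3 + 8 + 64 - 24) + 38)**2 = (45 + 38)**2 = 83**2 = 6889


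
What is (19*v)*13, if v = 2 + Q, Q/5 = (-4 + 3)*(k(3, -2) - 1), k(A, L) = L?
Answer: 4199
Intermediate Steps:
Q = 15 (Q = 5*((-4 + 3)*(-2 - 1)) = 5*(-1*(-3)) = 5*3 = 15)
v = 17 (v = 2 + 15 = 17)
(19*v)*13 = (19*17)*13 = 323*13 = 4199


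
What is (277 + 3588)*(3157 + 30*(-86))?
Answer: 2230105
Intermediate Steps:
(277 + 3588)*(3157 + 30*(-86)) = 3865*(3157 - 2580) = 3865*577 = 2230105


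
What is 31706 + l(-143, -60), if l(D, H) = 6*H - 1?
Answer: 31345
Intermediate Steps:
l(D, H) = -1 + 6*H
31706 + l(-143, -60) = 31706 + (-1 + 6*(-60)) = 31706 + (-1 - 360) = 31706 - 361 = 31345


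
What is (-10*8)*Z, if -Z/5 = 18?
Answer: 7200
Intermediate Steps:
Z = -90 (Z = -5*18 = -90)
(-10*8)*Z = -10*8*(-90) = -80*(-90) = 7200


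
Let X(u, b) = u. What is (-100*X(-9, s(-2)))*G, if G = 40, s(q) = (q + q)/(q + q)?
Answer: 36000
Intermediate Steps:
s(q) = 1 (s(q) = (2*q)/((2*q)) = (2*q)*(1/(2*q)) = 1)
(-100*X(-9, s(-2)))*G = -100*(-9)*40 = 900*40 = 36000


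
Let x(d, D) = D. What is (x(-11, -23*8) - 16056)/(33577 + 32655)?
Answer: -2030/8279 ≈ -0.24520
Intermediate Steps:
(x(-11, -23*8) - 16056)/(33577 + 32655) = (-23*8 - 16056)/(33577 + 32655) = (-184 - 16056)/66232 = -16240*1/66232 = -2030/8279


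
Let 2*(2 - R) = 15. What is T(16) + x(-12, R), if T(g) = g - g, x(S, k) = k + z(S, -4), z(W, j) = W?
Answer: -35/2 ≈ -17.500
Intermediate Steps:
R = -11/2 (R = 2 - ½*15 = 2 - 15/2 = -11/2 ≈ -5.5000)
x(S, k) = S + k (x(S, k) = k + S = S + k)
T(g) = 0
T(16) + x(-12, R) = 0 + (-12 - 11/2) = 0 - 35/2 = -35/2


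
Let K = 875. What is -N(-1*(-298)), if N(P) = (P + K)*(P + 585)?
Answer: -1035759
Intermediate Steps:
N(P) = (585 + P)*(875 + P) (N(P) = (P + 875)*(P + 585) = (875 + P)*(585 + P) = (585 + P)*(875 + P))
-N(-1*(-298)) = -(511875 + (-1*(-298))² + 1460*(-1*(-298))) = -(511875 + 298² + 1460*298) = -(511875 + 88804 + 435080) = -1*1035759 = -1035759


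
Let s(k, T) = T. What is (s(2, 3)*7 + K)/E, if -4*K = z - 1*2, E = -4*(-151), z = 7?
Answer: 79/2416 ≈ 0.032699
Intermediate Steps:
E = 604
K = -5/4 (K = -(7 - 1*2)/4 = -(7 - 2)/4 = -¼*5 = -5/4 ≈ -1.2500)
(s(2, 3)*7 + K)/E = (3*7 - 5/4)/604 = (21 - 5/4)*(1/604) = (79/4)*(1/604) = 79/2416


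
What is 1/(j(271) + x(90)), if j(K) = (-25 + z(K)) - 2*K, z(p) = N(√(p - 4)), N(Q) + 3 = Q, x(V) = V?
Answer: -160/76711 - √267/230133 ≈ -0.0021568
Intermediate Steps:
N(Q) = -3 + Q
z(p) = -3 + √(-4 + p) (z(p) = -3 + √(p - 4) = -3 + √(-4 + p))
j(K) = -28 + √(-4 + K) - 2*K (j(K) = (-25 + (-3 + √(-4 + K))) - 2*K = (-28 + √(-4 + K)) - 2*K = -28 + √(-4 + K) - 2*K)
1/(j(271) + x(90)) = 1/((-28 + √(-4 + 271) - 2*271) + 90) = 1/((-28 + √267 - 542) + 90) = 1/((-570 + √267) + 90) = 1/(-480 + √267)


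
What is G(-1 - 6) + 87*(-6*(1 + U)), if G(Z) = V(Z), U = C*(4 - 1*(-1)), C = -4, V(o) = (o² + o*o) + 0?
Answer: 10016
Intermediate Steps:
V(o) = 2*o² (V(o) = (o² + o²) + 0 = 2*o² + 0 = 2*o²)
U = -20 (U = -4*(4 - 1*(-1)) = -4*(4 + 1) = -4*5 = -20)
G(Z) = 2*Z²
G(-1 - 6) + 87*(-6*(1 + U)) = 2*(-1 - 6)² + 87*(-6*(1 - 20)) = 2*(-7)² + 87*(-6*(-19)) = 2*49 + 87*114 = 98 + 9918 = 10016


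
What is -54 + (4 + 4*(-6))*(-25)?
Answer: 446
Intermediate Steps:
-54 + (4 + 4*(-6))*(-25) = -54 + (4 - 24)*(-25) = -54 - 20*(-25) = -54 + 500 = 446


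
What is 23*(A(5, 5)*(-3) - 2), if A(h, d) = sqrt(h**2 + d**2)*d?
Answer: -46 - 1725*sqrt(2) ≈ -2485.5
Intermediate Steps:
A(h, d) = d*sqrt(d**2 + h**2) (A(h, d) = sqrt(d**2 + h**2)*d = d*sqrt(d**2 + h**2))
23*(A(5, 5)*(-3) - 2) = 23*((5*sqrt(5**2 + 5**2))*(-3) - 2) = 23*((5*sqrt(25 + 25))*(-3) - 2) = 23*((5*sqrt(50))*(-3) - 2) = 23*((5*(5*sqrt(2)))*(-3) - 2) = 23*((25*sqrt(2))*(-3) - 2) = 23*(-75*sqrt(2) - 2) = 23*(-2 - 75*sqrt(2)) = -46 - 1725*sqrt(2)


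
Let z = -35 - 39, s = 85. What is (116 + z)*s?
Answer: 3570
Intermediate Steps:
z = -74
(116 + z)*s = (116 - 74)*85 = 42*85 = 3570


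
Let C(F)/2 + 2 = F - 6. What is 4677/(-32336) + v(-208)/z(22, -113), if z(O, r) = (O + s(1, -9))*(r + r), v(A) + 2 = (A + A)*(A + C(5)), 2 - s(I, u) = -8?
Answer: -91013733/7307936 ≈ -12.454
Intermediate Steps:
s(I, u) = 10 (s(I, u) = 2 - 1*(-8) = 2 + 8 = 10)
C(F) = -16 + 2*F (C(F) = -4 + 2*(F - 6) = -4 + 2*(-6 + F) = -4 + (-12 + 2*F) = -16 + 2*F)
v(A) = -2 + 2*A*(-6 + A) (v(A) = -2 + (A + A)*(A + (-16 + 2*5)) = -2 + (2*A)*(A + (-16 + 10)) = -2 + (2*A)*(A - 6) = -2 + (2*A)*(-6 + A) = -2 + 2*A*(-6 + A))
z(O, r) = 2*r*(10 + O) (z(O, r) = (O + 10)*(r + r) = (10 + O)*(2*r) = 2*r*(10 + O))
4677/(-32336) + v(-208)/z(22, -113) = 4677/(-32336) + (-2 - 12*(-208) + 2*(-208)²)/((2*(-113)*(10 + 22))) = 4677*(-1/32336) + (-2 + 2496 + 2*43264)/((2*(-113)*32)) = -4677/32336 + (-2 + 2496 + 86528)/(-7232) = -4677/32336 + 89022*(-1/7232) = -4677/32336 - 44511/3616 = -91013733/7307936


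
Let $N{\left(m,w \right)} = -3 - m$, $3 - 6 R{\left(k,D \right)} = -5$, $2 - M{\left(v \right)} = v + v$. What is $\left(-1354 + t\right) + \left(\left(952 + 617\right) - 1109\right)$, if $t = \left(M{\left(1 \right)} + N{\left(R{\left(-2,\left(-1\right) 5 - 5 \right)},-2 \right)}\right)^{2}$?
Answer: $- \frac{7877}{9} \approx -875.22$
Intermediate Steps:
$M{\left(v \right)} = 2 - 2 v$ ($M{\left(v \right)} = 2 - \left(v + v\right) = 2 - 2 v$)
$R{\left(k,D \right)} = \frac{4}{3}$ ($R{\left(k,D \right)} = \frac{1}{2} - - \frac{5}{6} = \frac{1}{2} + \frac{5}{6} = \frac{4}{3}$)
$t = \frac{169}{9}$ ($t = \left(\left(2 - 2\right) - \frac{13}{3}\right)^{2} = \left(0 - \frac{13}{3}\right)^{2} = \left(- \frac{13}{3}\right)^{2} = \frac{169}{9} \approx 18.778$)
$\left(-1354 + t\right) + \left(\left(952 + 617\right) - 1109\right) = \left(-1354 + \frac{169}{9}\right) + \left(\left(952 + 617\right) - 1109\right) = - \frac{12017}{9} + \left(1569 - 1109\right) = - \frac{12017}{9} + 460 = - \frac{7877}{9}$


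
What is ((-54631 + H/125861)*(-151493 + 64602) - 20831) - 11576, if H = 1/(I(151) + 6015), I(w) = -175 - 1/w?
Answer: 75265061459809432995/15855591197 ≈ 4.7469e+9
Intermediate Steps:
H = 151/881839 (H = 1/((-175 - 1/151) + 6015) = 1/(-26426/151 + 6015) = 1/(881839/151) = 151/881839 ≈ 0.00017123)
((-54631 + H/125861)*(-151493 + 64602) - 20831) - 11576 = ((-54631 + (151/881839)/125861)*(-151493 + 64602) - 20831) - 11576 = ((-54631 + (151/881839)*(1/125861))*(-86891) - 20831) - 11576 = ((-54631 + 151/110989138379)*(-86891) - 20831) - 11576 = (-6063447618782998/110989138379*(-86891) - 20831) - 11576 = (75265575291953354174/15855591197 - 20831) - 11576 = 75265245004133129467/15855591197 - 11576 = 75265061459809432995/15855591197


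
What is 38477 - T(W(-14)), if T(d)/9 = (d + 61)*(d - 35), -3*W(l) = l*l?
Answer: 34564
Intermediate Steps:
W(l) = -l²/3 (W(l) = -l*l/3 = -l²/3)
T(d) = 9*(-35 + d)*(61 + d) (T(d) = 9*((d + 61)*(d - 35)) = 9*((61 + d)*(-35 + d)) = 9*((-35 + d)*(61 + d)) = 9*(-35 + d)*(61 + d))
38477 - T(W(-14)) = 38477 - (-19215 + 9*(-⅓*(-14)²)² + 234*(-⅓*(-14)²)) = 38477 - (-19215 + 9*(-⅓*196)² + 234*(-⅓*196)) = 38477 - (-19215 + 9*(-196/3)² + 234*(-196/3)) = 38477 - (-19215 + 9*(38416/9) - 15288) = 38477 - (-19215 + 38416 - 15288) = 38477 - 1*3913 = 38477 - 3913 = 34564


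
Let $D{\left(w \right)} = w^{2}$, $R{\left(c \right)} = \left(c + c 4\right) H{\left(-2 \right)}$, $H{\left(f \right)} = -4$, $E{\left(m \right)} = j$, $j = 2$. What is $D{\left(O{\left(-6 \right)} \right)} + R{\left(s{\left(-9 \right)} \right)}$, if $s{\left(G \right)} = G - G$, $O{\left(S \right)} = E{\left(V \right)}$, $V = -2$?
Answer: $4$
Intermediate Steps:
$E{\left(m \right)} = 2$
$O{\left(S \right)} = 2$
$s{\left(G \right)} = 0$
$R{\left(c \right)} = - 20 c$ ($R{\left(c \right)} = \left(c + c 4\right) \left(-4\right) = \left(c + 4 c\right) \left(-4\right) = 5 c \left(-4\right) = - 20 c$)
$D{\left(O{\left(-6 \right)} \right)} + R{\left(s{\left(-9 \right)} \right)} = 2^{2} - 0 = 4 + 0 = 4$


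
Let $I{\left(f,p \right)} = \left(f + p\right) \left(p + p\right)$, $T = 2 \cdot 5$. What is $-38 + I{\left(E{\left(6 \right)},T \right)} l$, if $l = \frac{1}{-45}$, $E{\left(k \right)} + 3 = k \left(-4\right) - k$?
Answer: $- \frac{250}{9} \approx -27.778$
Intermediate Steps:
$E{\left(k \right)} = -3 - 5 k$ ($E{\left(k \right)} = -3 + \left(k \left(-4\right) - k\right) = -3 - 5 k$)
$l = - \frac{1}{45} \approx -0.022222$
$T = 10$
$I{\left(f,p \right)} = 2 p \left(f + p\right)$ ($I{\left(f,p \right)} = \left(f + p\right) 2 p = 2 p \left(f + p\right)$)
$-38 + I{\left(E{\left(6 \right)},T \right)} l = -38 + 2 \cdot 10 \left(\left(-3 - 30\right) + 10\right) \left(- \frac{1}{45}\right) = -38 + 2 \cdot 10 \left(-33 + 10\right) \left(- \frac{1}{45}\right) = -38 + 2 \cdot 10 \left(-23\right) \left(- \frac{1}{45}\right) = -38 - - \frac{92}{9} = -38 + \frac{92}{9} = - \frac{250}{9}$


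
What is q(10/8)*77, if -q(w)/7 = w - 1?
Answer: -539/4 ≈ -134.75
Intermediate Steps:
q(w) = 7 - 7*w (q(w) = -7*(w - 1) = -7*(-1 + w) = 7 - 7*w)
q(10/8)*77 = (7 - 70/8)*77 = (7 - 7*5/4)*77 = (7 - 35/4)*77 = -7/4*77 = -539/4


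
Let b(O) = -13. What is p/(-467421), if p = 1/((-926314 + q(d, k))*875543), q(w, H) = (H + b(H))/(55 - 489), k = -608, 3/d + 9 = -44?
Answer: 434/164525411963819371965 ≈ 2.6379e-18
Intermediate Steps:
d = -3/53 (d = 3/(-9 - 44) = 3/(-53) = 3*(-1/53) = -3/53 ≈ -0.056604)
q(w, H) = 13/434 - H/434 (q(w, H) = (H - 13)/(55 - 489) = (-13 + H)/(-434) = (-13 + H)*(-1/434) = 13/434 - H/434)
p = -434/351985494797665 (p = 1/((-926314 + (13/434 - 1/434*(-608)))*875543) = (1/875543)/(-926314 + (13/434 + 304/217)) = (1/875543)/(-926314 + 621/434) = (1/875543)/(-402019655/434) = -434/402019655*1/875543 = -434/351985494797665 ≈ -1.2330e-12)
p/(-467421) = -434/351985494797665/(-467421) = -434/351985494797665*(-1/467421) = 434/164525411963819371965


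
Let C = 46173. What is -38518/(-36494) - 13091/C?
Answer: 650374330/842518731 ≈ 0.77194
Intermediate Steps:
-38518/(-36494) - 13091/C = -38518/(-36494) - 13091/46173 = -38518*(-1/36494) - 13091*1/46173 = 19259/18247 - 13091/46173 = 650374330/842518731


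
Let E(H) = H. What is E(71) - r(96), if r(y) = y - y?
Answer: 71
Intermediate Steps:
r(y) = 0
E(71) - r(96) = 71 - 1*0 = 71 + 0 = 71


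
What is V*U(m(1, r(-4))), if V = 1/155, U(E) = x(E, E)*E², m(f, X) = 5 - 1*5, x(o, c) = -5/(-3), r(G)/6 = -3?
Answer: 0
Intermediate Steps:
r(G) = -18 (r(G) = 6*(-3) = -18)
x(o, c) = 5/3 (x(o, c) = -5*(-⅓) = 5/3)
m(f, X) = 0 (m(f, X) = 5 - 5 = 0)
U(E) = 5*E²/3
V = 1/155 ≈ 0.0064516
V*U(m(1, r(-4))) = ((5/3)*0²)/155 = ((5/3)*0)/155 = (1/155)*0 = 0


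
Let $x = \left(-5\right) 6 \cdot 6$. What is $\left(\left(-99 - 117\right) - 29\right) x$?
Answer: $44100$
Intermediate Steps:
$x = -180$ ($x = \left(-30\right) 6 = -180$)
$\left(\left(-99 - 117\right) - 29\right) x = \left(\left(-99 - 117\right) - 29\right) \left(-180\right) = \left(-216 - 29\right) \left(-180\right) = \left(-245\right) \left(-180\right) = 44100$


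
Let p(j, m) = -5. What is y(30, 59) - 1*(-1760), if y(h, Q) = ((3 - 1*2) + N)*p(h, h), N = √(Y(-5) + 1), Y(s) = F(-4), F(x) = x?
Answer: 1755 - 5*I*√3 ≈ 1755.0 - 8.6602*I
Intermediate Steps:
Y(s) = -4
N = I*√3 (N = √(-4 + 1) = √(-3) = I*√3 ≈ 1.732*I)
y(h, Q) = -5 - 5*I*√3 (y(h, Q) = ((3 - 1*2) + I*√3)*(-5) = ((3 - 2) + I*√3)*(-5) = (1 + I*√3)*(-5) = -5 - 5*I*√3)
y(30, 59) - 1*(-1760) = (-5 - 5*I*√3) - 1*(-1760) = (-5 - 5*I*√3) + 1760 = 1755 - 5*I*√3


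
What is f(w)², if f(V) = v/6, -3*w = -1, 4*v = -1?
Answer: 1/576 ≈ 0.0017361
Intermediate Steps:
v = -¼ (v = (¼)*(-1) = -¼ ≈ -0.25000)
w = ⅓ (w = -⅓*(-1) = ⅓ ≈ 0.33333)
f(V) = -1/24 (f(V) = -¼/6 = -¼*⅙ = -1/24)
f(w)² = (-1/24)² = 1/576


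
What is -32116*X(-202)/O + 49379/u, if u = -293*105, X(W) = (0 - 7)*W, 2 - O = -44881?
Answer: -466439065339/460275165 ≈ -1013.4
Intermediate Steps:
O = 44883 (O = 2 - 1*(-44881) = 2 + 44881 = 44883)
X(W) = -7*W
u = -30765
-32116*X(-202)/O + 49379/u = -32116/(44883/((-7*(-202)))) + 49379/(-30765) = -32116/(44883/1414) + 49379*(-1/30765) = -32116/(44883*(1/1414)) - 49379/30765 = -32116/44883/1414 - 49379/30765 = -32116*1414/44883 - 49379/30765 = -45412024/44883 - 49379/30765 = -466439065339/460275165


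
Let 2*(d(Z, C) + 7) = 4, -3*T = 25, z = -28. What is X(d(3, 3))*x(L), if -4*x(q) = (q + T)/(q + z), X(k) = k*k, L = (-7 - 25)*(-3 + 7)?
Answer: -10225/1872 ≈ -5.4621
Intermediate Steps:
T = -25/3 (T = -⅓*25 = -25/3 ≈ -8.3333)
d(Z, C) = -5 (d(Z, C) = -7 + (½)*4 = -7 + 2 = -5)
L = -128 (L = -32*4 = -128)
X(k) = k²
x(q) = -(-25/3 + q)/(4*(-28 + q)) (x(q) = -(q - 25/3)/(4*(q - 28)) = -(-25/3 + q)/(4*(-28 + q)))
X(d(3, 3))*x(L) = (-5)²*((25 - 3*(-128))/(12*(-28 - 128))) = 25*((1/12)*(25 + 384)/(-156)) = 25*((1/12)*(-1/156)*409) = 25*(-409/1872) = -10225/1872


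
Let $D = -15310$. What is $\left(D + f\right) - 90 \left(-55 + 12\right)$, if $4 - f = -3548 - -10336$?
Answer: $-18224$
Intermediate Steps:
$f = -6784$ ($f = 4 - \left(-3548 - -10336\right) = 4 - \left(-3548 + 10336\right) = 4 - 6788 = -6784$)
$\left(D + f\right) - 90 \left(-55 + 12\right) = \left(-15310 - 6784\right) - 90 \left(-55 + 12\right) = -22094 - -3870 = -22094 + 3870 = -18224$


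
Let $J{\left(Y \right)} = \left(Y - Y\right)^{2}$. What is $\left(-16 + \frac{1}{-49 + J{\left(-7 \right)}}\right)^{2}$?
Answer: $\frac{616225}{2401} \approx 256.65$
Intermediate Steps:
$J{\left(Y \right)} = 0$ ($J{\left(Y \right)} = 0^{2} = 0$)
$\left(-16 + \frac{1}{-49 + J{\left(-7 \right)}}\right)^{2} = \left(-16 + \frac{1}{-49 + 0}\right)^{2} = \left(-16 + \frac{1}{-49}\right)^{2} = \left(-16 - \frac{1}{49}\right)^{2} = \left(- \frac{785}{49}\right)^{2} = \frac{616225}{2401}$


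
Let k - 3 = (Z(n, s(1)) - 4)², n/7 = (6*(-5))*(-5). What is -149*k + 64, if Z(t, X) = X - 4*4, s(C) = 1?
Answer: -54172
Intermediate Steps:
n = 1050 (n = 7*((6*(-5))*(-5)) = 7*(-30*(-5)) = 7*150 = 1050)
Z(t, X) = -16 + X (Z(t, X) = X - 16 = -16 + X)
k = 364 (k = 3 + ((-16 + 1) - 4)² = 3 + (-15 - 4)² = 3 + (-19)² = 3 + 361 = 364)
-149*k + 64 = -149*364 + 64 = -54236 + 64 = -54172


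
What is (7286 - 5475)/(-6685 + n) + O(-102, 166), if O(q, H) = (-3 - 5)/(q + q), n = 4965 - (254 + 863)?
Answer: -86687/144687 ≈ -0.59913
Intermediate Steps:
n = 3848 (n = 4965 - 1*1117 = 4965 - 1117 = 3848)
O(q, H) = -4/q (O(q, H) = -8*1/(2*q) = -4/q)
(7286 - 5475)/(-6685 + n) + O(-102, 166) = (7286 - 5475)/(-6685 + 3848) - 4/(-102) = 1811/(-2837) - 4*(-1/102) = 1811*(-1/2837) + 2/51 = -1811/2837 + 2/51 = -86687/144687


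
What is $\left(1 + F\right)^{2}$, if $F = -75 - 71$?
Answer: $21025$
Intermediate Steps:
$F = -146$
$\left(1 + F\right)^{2} = \left(1 - 146\right)^{2} = \left(-145\right)^{2} = 21025$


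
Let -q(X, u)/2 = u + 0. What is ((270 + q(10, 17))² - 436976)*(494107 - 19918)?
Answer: -180798781920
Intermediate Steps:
q(X, u) = -2*u (q(X, u) = -2*(u + 0) = -2*u)
((270 + q(10, 17))² - 436976)*(494107 - 19918) = ((270 - 2*17)² - 436976)*(494107 - 19918) = ((270 - 34)² - 436976)*474189 = (236² - 436976)*474189 = (55696 - 436976)*474189 = -381280*474189 = -180798781920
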